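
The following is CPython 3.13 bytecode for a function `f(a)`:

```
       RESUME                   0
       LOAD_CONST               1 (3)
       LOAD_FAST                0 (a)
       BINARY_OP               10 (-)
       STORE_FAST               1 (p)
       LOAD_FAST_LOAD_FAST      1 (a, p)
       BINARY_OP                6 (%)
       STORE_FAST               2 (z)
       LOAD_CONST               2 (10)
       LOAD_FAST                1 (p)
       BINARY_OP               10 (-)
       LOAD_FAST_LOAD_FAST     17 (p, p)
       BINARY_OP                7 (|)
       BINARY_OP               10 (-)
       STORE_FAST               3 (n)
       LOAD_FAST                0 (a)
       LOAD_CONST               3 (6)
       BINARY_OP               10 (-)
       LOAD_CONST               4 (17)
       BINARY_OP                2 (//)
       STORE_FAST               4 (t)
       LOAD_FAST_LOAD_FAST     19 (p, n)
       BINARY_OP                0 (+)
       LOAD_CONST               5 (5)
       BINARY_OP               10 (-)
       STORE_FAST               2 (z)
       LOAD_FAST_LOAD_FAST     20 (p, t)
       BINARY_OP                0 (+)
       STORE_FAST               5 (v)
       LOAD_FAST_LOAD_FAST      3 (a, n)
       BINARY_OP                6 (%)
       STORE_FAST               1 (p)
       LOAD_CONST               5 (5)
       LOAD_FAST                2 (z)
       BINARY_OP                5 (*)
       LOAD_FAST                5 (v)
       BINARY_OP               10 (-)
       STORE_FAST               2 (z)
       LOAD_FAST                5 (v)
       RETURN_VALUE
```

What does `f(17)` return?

-14

LOAD_CONST → push 3. Stack: [3]
LOAD_FAST a → push 17. Stack: [3, 17]
BINARY_OP - → 3 - 17 = -14. Stack: [-14]
STORE_FAST p → p=-14. Stack: []
LOAD_FAST_LOAD_FAST a,p → push 17,-14. Stack: [17, -14]
BINARY_OP % → 17 % -14 = -11. Stack: [-11]
STORE_FAST z → z=-11. Stack: []
LOAD_CONST → push 10. Stack: [10]
LOAD_FAST p → push -14. Stack: [10, -14]
BINARY_OP - → 10 - -14 = 24. Stack: [24]
LOAD_FAST_LOAD_FAST p,p → push -14,-14. Stack: [24, -14, -14]
BINARY_OP | → -14 | -14 = -14. Stack: [24, -14]
BINARY_OP - → 24 - -14 = 38. Stack: [38]
STORE_FAST n → n=38. Stack: []
LOAD_FAST a → push 17. Stack: [17]
LOAD_CONST → push 6. Stack: [17, 6]
BINARY_OP - → 17 - 6 = 11. Stack: [11]
LOAD_CONST → push 17. Stack: [11, 17]
BINARY_OP // → 11 // 17 = 0. Stack: [0]
STORE_FAST t → t=0. Stack: []
LOAD_FAST_LOAD_FAST p,n → push -14,38. Stack: [-14, 38]
BINARY_OP + → -14 + 38 = 24. Stack: [24]
LOAD_CONST → push 5. Stack: [24, 5]
BINARY_OP - → 24 - 5 = 19. Stack: [19]
STORE_FAST z → z=19. Stack: []
LOAD_FAST_LOAD_FAST p,t → push -14,0. Stack: [-14, 0]
BINARY_OP + → -14 + 0 = -14. Stack: [-14]
STORE_FAST v → v=-14. Stack: []
LOAD_FAST_LOAD_FAST a,n → push 17,38. Stack: [17, 38]
BINARY_OP % → 17 % 38 = 17. Stack: [17]
STORE_FAST p → p=17. Stack: []
LOAD_CONST → push 5. Stack: [5]
LOAD_FAST z → push 19. Stack: [5, 19]
BINARY_OP * → 5 * 19 = 95. Stack: [95]
LOAD_FAST v → push -14. Stack: [95, -14]
BINARY_OP - → 95 - -14 = 109. Stack: [109]
STORE_FAST z → z=109. Stack: []
LOAD_FAST v → push -14. Stack: [-14]
RETURN_VALUE → return -14.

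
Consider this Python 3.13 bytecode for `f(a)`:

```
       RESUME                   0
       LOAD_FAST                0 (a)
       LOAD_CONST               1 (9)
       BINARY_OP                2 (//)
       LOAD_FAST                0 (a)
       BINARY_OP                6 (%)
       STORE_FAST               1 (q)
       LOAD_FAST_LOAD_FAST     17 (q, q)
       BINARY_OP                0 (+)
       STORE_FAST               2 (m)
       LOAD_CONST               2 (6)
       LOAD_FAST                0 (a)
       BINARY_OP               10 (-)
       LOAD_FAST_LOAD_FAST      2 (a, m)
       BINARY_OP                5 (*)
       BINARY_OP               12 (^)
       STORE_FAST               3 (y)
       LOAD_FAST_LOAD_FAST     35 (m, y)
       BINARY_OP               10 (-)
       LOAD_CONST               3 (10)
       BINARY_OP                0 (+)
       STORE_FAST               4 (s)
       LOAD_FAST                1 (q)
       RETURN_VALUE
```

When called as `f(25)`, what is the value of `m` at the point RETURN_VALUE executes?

4

LOAD_FAST a → push 25. Stack: [25]
LOAD_CONST → push 9. Stack: [25, 9]
BINARY_OP // → 25 // 9 = 2. Stack: [2]
LOAD_FAST a → push 25. Stack: [2, 25]
BINARY_OP % → 2 % 25 = 2. Stack: [2]
STORE_FAST q → q=2. Stack: []
LOAD_FAST_LOAD_FAST q,q → push 2,2. Stack: [2, 2]
BINARY_OP + → 2 + 2 = 4. Stack: [4]
STORE_FAST m → m=4. Stack: []
LOAD_CONST → push 6. Stack: [6]
LOAD_FAST a → push 25. Stack: [6, 25]
BINARY_OP - → 6 - 25 = -19. Stack: [-19]
LOAD_FAST_LOAD_FAST a,m → push 25,4. Stack: [-19, 25, 4]
BINARY_OP * → 25 * 4 = 100. Stack: [-19, 100]
BINARY_OP ^ → -19 ^ 100 = -119. Stack: [-119]
STORE_FAST y → y=-119. Stack: []
LOAD_FAST_LOAD_FAST m,y → push 4,-119. Stack: [4, -119]
BINARY_OP - → 4 - -119 = 123. Stack: [123]
LOAD_CONST → push 10. Stack: [123, 10]
BINARY_OP + → 123 + 10 = 133. Stack: [133]
STORE_FAST s → s=133. Stack: []
LOAD_FAST q → push 2. Stack: [2]
RETURN_VALUE → return 2.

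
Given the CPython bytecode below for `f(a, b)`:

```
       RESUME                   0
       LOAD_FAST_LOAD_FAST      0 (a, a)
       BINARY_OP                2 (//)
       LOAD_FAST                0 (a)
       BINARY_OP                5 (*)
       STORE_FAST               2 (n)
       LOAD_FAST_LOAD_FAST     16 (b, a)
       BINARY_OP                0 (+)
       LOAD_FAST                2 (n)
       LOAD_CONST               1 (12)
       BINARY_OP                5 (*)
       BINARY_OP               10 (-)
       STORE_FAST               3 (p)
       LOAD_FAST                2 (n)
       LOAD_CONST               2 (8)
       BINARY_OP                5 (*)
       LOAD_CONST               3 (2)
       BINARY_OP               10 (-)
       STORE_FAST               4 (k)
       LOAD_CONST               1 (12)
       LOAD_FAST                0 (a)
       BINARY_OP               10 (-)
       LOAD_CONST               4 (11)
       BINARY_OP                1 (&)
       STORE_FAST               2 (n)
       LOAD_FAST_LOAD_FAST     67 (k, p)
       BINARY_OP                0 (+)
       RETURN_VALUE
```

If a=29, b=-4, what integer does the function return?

-93

LOAD_FAST_LOAD_FAST a,a → push 29,29. Stack: [29, 29]
BINARY_OP // → 29 // 29 = 1. Stack: [1]
LOAD_FAST a → push 29. Stack: [1, 29]
BINARY_OP * → 1 * 29 = 29. Stack: [29]
STORE_FAST n → n=29. Stack: []
LOAD_FAST_LOAD_FAST b,a → push -4,29. Stack: [-4, 29]
BINARY_OP + → -4 + 29 = 25. Stack: [25]
LOAD_FAST n → push 29. Stack: [25, 29]
LOAD_CONST → push 12. Stack: [25, 29, 12]
BINARY_OP * → 29 * 12 = 348. Stack: [25, 348]
BINARY_OP - → 25 - 348 = -323. Stack: [-323]
STORE_FAST p → p=-323. Stack: []
LOAD_FAST n → push 29. Stack: [29]
LOAD_CONST → push 8. Stack: [29, 8]
BINARY_OP * → 29 * 8 = 232. Stack: [232]
LOAD_CONST → push 2. Stack: [232, 2]
BINARY_OP - → 232 - 2 = 230. Stack: [230]
STORE_FAST k → k=230. Stack: []
LOAD_CONST → push 12. Stack: [12]
LOAD_FAST a → push 29. Stack: [12, 29]
BINARY_OP - → 12 - 29 = -17. Stack: [-17]
LOAD_CONST → push 11. Stack: [-17, 11]
BINARY_OP & → -17 & 11 = 11. Stack: [11]
STORE_FAST n → n=11. Stack: []
LOAD_FAST_LOAD_FAST k,p → push 230,-323. Stack: [230, -323]
BINARY_OP + → 230 + -323 = -93. Stack: [-93]
RETURN_VALUE → return -93.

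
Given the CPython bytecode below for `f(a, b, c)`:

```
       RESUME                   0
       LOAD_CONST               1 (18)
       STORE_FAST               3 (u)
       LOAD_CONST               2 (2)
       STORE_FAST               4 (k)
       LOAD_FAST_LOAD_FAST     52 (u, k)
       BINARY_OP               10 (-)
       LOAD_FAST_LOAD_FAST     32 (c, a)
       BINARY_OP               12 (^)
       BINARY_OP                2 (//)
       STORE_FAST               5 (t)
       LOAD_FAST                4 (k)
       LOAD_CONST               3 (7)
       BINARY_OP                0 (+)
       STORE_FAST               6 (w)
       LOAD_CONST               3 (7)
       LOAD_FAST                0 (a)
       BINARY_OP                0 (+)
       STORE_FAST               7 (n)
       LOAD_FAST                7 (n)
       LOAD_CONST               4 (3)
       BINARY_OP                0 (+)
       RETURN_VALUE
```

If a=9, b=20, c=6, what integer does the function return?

LOAD_CONST → push 18. Stack: [18]
STORE_FAST u → u=18. Stack: []
LOAD_CONST → push 2. Stack: [2]
STORE_FAST k → k=2. Stack: []
LOAD_FAST_LOAD_FAST u,k → push 18,2. Stack: [18, 2]
BINARY_OP - → 18 - 2 = 16. Stack: [16]
LOAD_FAST_LOAD_FAST c,a → push 6,9. Stack: [16, 6, 9]
BINARY_OP ^ → 6 ^ 9 = 15. Stack: [16, 15]
BINARY_OP // → 16 // 15 = 1. Stack: [1]
STORE_FAST t → t=1. Stack: []
LOAD_FAST k → push 2. Stack: [2]
LOAD_CONST → push 7. Stack: [2, 7]
BINARY_OP + → 2 + 7 = 9. Stack: [9]
STORE_FAST w → w=9. Stack: []
LOAD_CONST → push 7. Stack: [7]
LOAD_FAST a → push 9. Stack: [7, 9]
BINARY_OP + → 7 + 9 = 16. Stack: [16]
STORE_FAST n → n=16. Stack: []
LOAD_FAST n → push 16. Stack: [16]
LOAD_CONST → push 3. Stack: [16, 3]
BINARY_OP + → 16 + 3 = 19. Stack: [19]
RETURN_VALUE → return 19.

19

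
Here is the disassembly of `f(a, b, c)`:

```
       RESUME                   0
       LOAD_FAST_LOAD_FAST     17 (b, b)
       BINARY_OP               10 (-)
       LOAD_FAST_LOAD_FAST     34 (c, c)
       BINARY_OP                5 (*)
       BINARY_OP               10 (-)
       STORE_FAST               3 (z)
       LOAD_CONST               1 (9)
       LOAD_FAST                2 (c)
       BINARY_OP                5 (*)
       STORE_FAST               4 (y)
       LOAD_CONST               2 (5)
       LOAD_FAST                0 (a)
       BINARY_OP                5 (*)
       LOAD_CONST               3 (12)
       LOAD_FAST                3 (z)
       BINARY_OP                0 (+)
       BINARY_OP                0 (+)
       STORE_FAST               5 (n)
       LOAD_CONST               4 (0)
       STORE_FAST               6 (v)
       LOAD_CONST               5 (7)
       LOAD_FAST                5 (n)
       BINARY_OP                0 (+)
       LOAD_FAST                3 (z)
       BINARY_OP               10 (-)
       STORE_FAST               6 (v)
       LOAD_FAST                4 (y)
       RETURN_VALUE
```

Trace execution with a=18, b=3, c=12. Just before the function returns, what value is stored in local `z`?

LOAD_FAST_LOAD_FAST b,b → push 3,3. Stack: [3, 3]
BINARY_OP - → 3 - 3 = 0. Stack: [0]
LOAD_FAST_LOAD_FAST c,c → push 12,12. Stack: [0, 12, 12]
BINARY_OP * → 12 * 12 = 144. Stack: [0, 144]
BINARY_OP - → 0 - 144 = -144. Stack: [-144]
STORE_FAST z → z=-144. Stack: []
LOAD_CONST → push 9. Stack: [9]
LOAD_FAST c → push 12. Stack: [9, 12]
BINARY_OP * → 9 * 12 = 108. Stack: [108]
STORE_FAST y → y=108. Stack: []
LOAD_CONST → push 5. Stack: [5]
LOAD_FAST a → push 18. Stack: [5, 18]
BINARY_OP * → 5 * 18 = 90. Stack: [90]
LOAD_CONST → push 12. Stack: [90, 12]
LOAD_FAST z → push -144. Stack: [90, 12, -144]
BINARY_OP + → 12 + -144 = -132. Stack: [90, -132]
BINARY_OP + → 90 + -132 = -42. Stack: [-42]
STORE_FAST n → n=-42. Stack: []
LOAD_CONST → push 0. Stack: [0]
STORE_FAST v → v=0. Stack: []
LOAD_CONST → push 7. Stack: [7]
LOAD_FAST n → push -42. Stack: [7, -42]
BINARY_OP + → 7 + -42 = -35. Stack: [-35]
LOAD_FAST z → push -144. Stack: [-35, -144]
BINARY_OP - → -35 - -144 = 109. Stack: [109]
STORE_FAST v → v=109. Stack: []
LOAD_FAST y → push 108. Stack: [108]
RETURN_VALUE → return 108.

-144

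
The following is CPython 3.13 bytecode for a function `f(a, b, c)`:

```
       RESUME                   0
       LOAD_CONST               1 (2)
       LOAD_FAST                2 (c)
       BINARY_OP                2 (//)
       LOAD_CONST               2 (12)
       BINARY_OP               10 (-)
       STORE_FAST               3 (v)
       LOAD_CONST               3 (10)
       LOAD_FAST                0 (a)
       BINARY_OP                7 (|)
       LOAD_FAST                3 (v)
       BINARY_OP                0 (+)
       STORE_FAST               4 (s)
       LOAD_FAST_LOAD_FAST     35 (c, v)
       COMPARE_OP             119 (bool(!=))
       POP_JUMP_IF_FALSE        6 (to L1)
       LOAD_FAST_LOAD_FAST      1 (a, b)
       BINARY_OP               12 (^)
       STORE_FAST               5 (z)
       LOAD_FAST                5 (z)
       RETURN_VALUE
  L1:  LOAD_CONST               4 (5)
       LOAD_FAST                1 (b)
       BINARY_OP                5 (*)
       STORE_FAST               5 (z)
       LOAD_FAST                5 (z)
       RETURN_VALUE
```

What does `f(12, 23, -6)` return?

LOAD_CONST → push 2. Stack: [2]
LOAD_FAST c → push -6. Stack: [2, -6]
BINARY_OP // → 2 // -6 = -1. Stack: [-1]
LOAD_CONST → push 12. Stack: [-1, 12]
BINARY_OP - → -1 - 12 = -13. Stack: [-13]
STORE_FAST v → v=-13. Stack: []
LOAD_CONST → push 10. Stack: [10]
LOAD_FAST a → push 12. Stack: [10, 12]
BINARY_OP | → 10 | 12 = 14. Stack: [14]
LOAD_FAST v → push -13. Stack: [14, -13]
BINARY_OP + → 14 + -13 = 1. Stack: [1]
STORE_FAST s → s=1. Stack: []
LOAD_FAST_LOAD_FAST c,v → push -6,-13. Stack: [-6, -13]
COMPARE_OP bool(!=) → -6 vs -13 = True. Stack: [True]
POP_JUMP_IF_FALSE → pop True; no jump. Stack: []
LOAD_FAST_LOAD_FAST a,b → push 12,23. Stack: [12, 23]
BINARY_OP ^ → 12 ^ 23 = 27. Stack: [27]
STORE_FAST z → z=27. Stack: []
LOAD_FAST z → push 27. Stack: [27]
RETURN_VALUE → return 27.

27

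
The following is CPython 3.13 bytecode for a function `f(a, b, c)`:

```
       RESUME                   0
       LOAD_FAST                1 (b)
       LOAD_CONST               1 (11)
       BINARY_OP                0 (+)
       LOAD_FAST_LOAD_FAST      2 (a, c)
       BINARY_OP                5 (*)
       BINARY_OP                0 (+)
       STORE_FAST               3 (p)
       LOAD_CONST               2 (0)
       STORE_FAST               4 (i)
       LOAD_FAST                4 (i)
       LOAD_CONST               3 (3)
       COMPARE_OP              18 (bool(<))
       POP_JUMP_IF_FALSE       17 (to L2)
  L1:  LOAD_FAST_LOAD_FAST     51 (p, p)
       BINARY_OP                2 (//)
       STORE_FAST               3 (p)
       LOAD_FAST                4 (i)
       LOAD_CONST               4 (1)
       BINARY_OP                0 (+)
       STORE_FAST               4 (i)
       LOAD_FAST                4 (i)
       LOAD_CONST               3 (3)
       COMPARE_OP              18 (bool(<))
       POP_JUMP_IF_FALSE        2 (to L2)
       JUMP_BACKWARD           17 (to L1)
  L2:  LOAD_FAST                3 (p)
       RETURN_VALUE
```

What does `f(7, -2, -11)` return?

1

LOAD_FAST b → push -2. Stack: [-2]
LOAD_CONST → push 11. Stack: [-2, 11]
BINARY_OP + → -2 + 11 = 9. Stack: [9]
LOAD_FAST_LOAD_FAST a,c → push 7,-11. Stack: [9, 7, -11]
BINARY_OP * → 7 * -11 = -77. Stack: [9, -77]
BINARY_OP + → 9 + -77 = -68. Stack: [-68]
STORE_FAST p → p=-68. Stack: []
LOAD_CONST → push 0. Stack: [0]
STORE_FAST i → i=0. Stack: []
LOAD_FAST i → push 0. Stack: [0]
LOAD_CONST → push 3. Stack: [0, 3]
COMPARE_OP bool(<) → 0 vs 3 = True. Stack: [True]
POP_JUMP_IF_FALSE → pop True; no jump. Stack: []
LOAD_FAST_LOAD_FAST p,p → push -68,-68. Stack: [-68, -68]
BINARY_OP // → -68 // -68 = 1. Stack: [1]
STORE_FAST p → p=1. Stack: []
LOAD_FAST i → push 0. Stack: [0]
LOAD_CONST → push 1. Stack: [0, 1]
BINARY_OP + → 0 + 1 = 1. Stack: [1]
STORE_FAST i → i=1. Stack: []
LOAD_FAST i → push 1. Stack: [1]
LOAD_CONST → push 3. Stack: [1, 3]
COMPARE_OP bool(<) → 1 vs 3 = True. Stack: [True]
POP_JUMP_IF_FALSE → pop True; no jump. Stack: []
LOAD_FAST_LOAD_FAST p,p → push 1,1. Stack: [1, 1]
BINARY_OP // → 1 // 1 = 1. Stack: [1]
STORE_FAST p → p=1. Stack: []
LOAD_FAST i → push 1. Stack: [1]
LOAD_CONST → push 1. Stack: [1, 1]
BINARY_OP + → 1 + 1 = 2. Stack: [2]
STORE_FAST i → i=2. Stack: []
LOAD_FAST i → push 2. Stack: [2]
LOAD_CONST → push 3. Stack: [2, 3]
COMPARE_OP bool(<) → 2 vs 3 = True. Stack: [True]
POP_JUMP_IF_FALSE → pop True; no jump. Stack: []
LOAD_FAST_LOAD_FAST p,p → push 1,1. Stack: [1, 1]
BINARY_OP // → 1 // 1 = 1. Stack: [1]
STORE_FAST p → p=1. Stack: []
LOAD_FAST i → push 2. Stack: [2]
LOAD_CONST → push 1. Stack: [2, 1]
BINARY_OP + → 2 + 1 = 3. Stack: [3]
STORE_FAST i → i=3. Stack: []
LOAD_FAST i → push 3. Stack: [3]
LOAD_CONST → push 3. Stack: [3, 3]
COMPARE_OP bool(<) → 3 vs 3 = False. Stack: [False]
POP_JUMP_IF_FALSE → pop False; jump. Stack: []
LOAD_FAST p → push 1. Stack: [1]
RETURN_VALUE → return 1.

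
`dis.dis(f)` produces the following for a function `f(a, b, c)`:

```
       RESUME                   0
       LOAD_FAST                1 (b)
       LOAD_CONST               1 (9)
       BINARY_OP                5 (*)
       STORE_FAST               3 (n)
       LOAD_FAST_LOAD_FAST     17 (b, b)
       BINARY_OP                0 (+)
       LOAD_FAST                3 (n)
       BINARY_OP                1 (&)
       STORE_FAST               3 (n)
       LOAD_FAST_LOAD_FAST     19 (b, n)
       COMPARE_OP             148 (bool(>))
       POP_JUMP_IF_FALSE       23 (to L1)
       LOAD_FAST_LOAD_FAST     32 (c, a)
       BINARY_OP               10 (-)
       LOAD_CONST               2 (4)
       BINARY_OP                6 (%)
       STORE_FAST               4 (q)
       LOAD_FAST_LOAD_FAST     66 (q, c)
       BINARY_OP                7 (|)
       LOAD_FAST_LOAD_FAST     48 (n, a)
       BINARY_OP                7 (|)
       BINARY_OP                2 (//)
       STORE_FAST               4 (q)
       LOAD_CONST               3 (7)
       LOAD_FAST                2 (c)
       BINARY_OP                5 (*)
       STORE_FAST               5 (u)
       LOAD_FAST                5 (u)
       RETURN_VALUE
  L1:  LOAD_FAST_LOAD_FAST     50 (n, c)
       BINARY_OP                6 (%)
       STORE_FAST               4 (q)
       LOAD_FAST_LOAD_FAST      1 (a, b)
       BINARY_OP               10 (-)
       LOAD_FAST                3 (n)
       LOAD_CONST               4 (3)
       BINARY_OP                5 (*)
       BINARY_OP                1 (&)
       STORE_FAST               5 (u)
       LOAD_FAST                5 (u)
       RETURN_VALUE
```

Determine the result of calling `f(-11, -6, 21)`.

147

LOAD_FAST b → push -6. Stack: [-6]
LOAD_CONST → push 9. Stack: [-6, 9]
BINARY_OP * → -6 * 9 = -54. Stack: [-54]
STORE_FAST n → n=-54. Stack: []
LOAD_FAST_LOAD_FAST b,b → push -6,-6. Stack: [-6, -6]
BINARY_OP + → -6 + -6 = -12. Stack: [-12]
LOAD_FAST n → push -54. Stack: [-12, -54]
BINARY_OP & → -12 & -54 = -64. Stack: [-64]
STORE_FAST n → n=-64. Stack: []
LOAD_FAST_LOAD_FAST b,n → push -6,-64. Stack: [-6, -64]
COMPARE_OP bool(>) → -6 vs -64 = True. Stack: [True]
POP_JUMP_IF_FALSE → pop True; no jump. Stack: []
LOAD_FAST_LOAD_FAST c,a → push 21,-11. Stack: [21, -11]
BINARY_OP - → 21 - -11 = 32. Stack: [32]
LOAD_CONST → push 4. Stack: [32, 4]
BINARY_OP % → 32 % 4 = 0. Stack: [0]
STORE_FAST q → q=0. Stack: []
LOAD_FAST_LOAD_FAST q,c → push 0,21. Stack: [0, 21]
BINARY_OP | → 0 | 21 = 21. Stack: [21]
LOAD_FAST_LOAD_FAST n,a → push -64,-11. Stack: [21, -64, -11]
BINARY_OP | → -64 | -11 = -11. Stack: [21, -11]
BINARY_OP // → 21 // -11 = -2. Stack: [-2]
STORE_FAST q → q=-2. Stack: []
LOAD_CONST → push 7. Stack: [7]
LOAD_FAST c → push 21. Stack: [7, 21]
BINARY_OP * → 7 * 21 = 147. Stack: [147]
STORE_FAST u → u=147. Stack: []
LOAD_FAST u → push 147. Stack: [147]
RETURN_VALUE → return 147.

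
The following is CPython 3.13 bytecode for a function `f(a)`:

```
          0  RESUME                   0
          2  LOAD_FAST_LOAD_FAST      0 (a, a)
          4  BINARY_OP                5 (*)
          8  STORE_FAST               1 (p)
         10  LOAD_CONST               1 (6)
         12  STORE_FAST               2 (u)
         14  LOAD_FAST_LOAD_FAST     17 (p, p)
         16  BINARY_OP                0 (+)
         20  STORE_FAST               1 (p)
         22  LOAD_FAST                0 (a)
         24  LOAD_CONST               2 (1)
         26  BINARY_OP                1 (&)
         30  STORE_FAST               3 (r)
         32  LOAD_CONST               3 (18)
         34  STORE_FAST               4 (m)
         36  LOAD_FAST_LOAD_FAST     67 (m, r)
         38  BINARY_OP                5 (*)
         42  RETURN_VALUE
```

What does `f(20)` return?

0

LOAD_FAST_LOAD_FAST a,a → push 20,20. Stack: [20, 20]
BINARY_OP * → 20 * 20 = 400. Stack: [400]
STORE_FAST p → p=400. Stack: []
LOAD_CONST → push 6. Stack: [6]
STORE_FAST u → u=6. Stack: []
LOAD_FAST_LOAD_FAST p,p → push 400,400. Stack: [400, 400]
BINARY_OP + → 400 + 400 = 800. Stack: [800]
STORE_FAST p → p=800. Stack: []
LOAD_FAST a → push 20. Stack: [20]
LOAD_CONST → push 1. Stack: [20, 1]
BINARY_OP & → 20 & 1 = 0. Stack: [0]
STORE_FAST r → r=0. Stack: []
LOAD_CONST → push 18. Stack: [18]
STORE_FAST m → m=18. Stack: []
LOAD_FAST_LOAD_FAST m,r → push 18,0. Stack: [18, 0]
BINARY_OP * → 18 * 0 = 0. Stack: [0]
RETURN_VALUE → return 0.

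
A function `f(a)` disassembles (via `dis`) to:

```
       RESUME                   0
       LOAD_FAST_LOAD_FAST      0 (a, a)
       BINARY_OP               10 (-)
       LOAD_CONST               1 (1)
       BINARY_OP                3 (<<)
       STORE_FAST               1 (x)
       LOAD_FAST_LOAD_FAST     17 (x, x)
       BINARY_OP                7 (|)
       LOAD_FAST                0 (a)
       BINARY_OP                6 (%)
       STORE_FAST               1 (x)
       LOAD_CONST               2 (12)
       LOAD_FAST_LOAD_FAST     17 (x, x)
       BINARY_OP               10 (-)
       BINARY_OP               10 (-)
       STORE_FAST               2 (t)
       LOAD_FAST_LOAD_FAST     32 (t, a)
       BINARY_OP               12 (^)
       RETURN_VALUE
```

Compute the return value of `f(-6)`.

-10

LOAD_FAST_LOAD_FAST a,a → push -6,-6. Stack: [-6, -6]
BINARY_OP - → -6 - -6 = 0. Stack: [0]
LOAD_CONST → push 1. Stack: [0, 1]
BINARY_OP << → 0 << 1 = 0. Stack: [0]
STORE_FAST x → x=0. Stack: []
LOAD_FAST_LOAD_FAST x,x → push 0,0. Stack: [0, 0]
BINARY_OP | → 0 | 0 = 0. Stack: [0]
LOAD_FAST a → push -6. Stack: [0, -6]
BINARY_OP % → 0 % -6 = 0. Stack: [0]
STORE_FAST x → x=0. Stack: []
LOAD_CONST → push 12. Stack: [12]
LOAD_FAST_LOAD_FAST x,x → push 0,0. Stack: [12, 0, 0]
BINARY_OP - → 0 - 0 = 0. Stack: [12, 0]
BINARY_OP - → 12 - 0 = 12. Stack: [12]
STORE_FAST t → t=12. Stack: []
LOAD_FAST_LOAD_FAST t,a → push 12,-6. Stack: [12, -6]
BINARY_OP ^ → 12 ^ -6 = -10. Stack: [-10]
RETURN_VALUE → return -10.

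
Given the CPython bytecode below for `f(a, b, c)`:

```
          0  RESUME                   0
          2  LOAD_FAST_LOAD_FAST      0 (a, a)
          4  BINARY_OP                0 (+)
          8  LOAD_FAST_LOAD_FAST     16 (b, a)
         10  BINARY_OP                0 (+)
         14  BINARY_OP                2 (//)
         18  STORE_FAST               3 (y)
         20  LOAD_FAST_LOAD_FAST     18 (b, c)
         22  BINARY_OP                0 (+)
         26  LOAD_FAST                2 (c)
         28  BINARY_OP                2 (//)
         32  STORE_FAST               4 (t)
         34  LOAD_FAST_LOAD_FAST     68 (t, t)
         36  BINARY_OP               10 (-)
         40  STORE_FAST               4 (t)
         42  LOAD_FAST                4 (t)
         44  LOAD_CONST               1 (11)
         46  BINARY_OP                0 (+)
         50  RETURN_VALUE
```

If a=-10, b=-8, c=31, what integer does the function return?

11

LOAD_FAST_LOAD_FAST a,a → push -10,-10. Stack: [-10, -10]
BINARY_OP + → -10 + -10 = -20. Stack: [-20]
LOAD_FAST_LOAD_FAST b,a → push -8,-10. Stack: [-20, -8, -10]
BINARY_OP + → -8 + -10 = -18. Stack: [-20, -18]
BINARY_OP // → -20 // -18 = 1. Stack: [1]
STORE_FAST y → y=1. Stack: []
LOAD_FAST_LOAD_FAST b,c → push -8,31. Stack: [-8, 31]
BINARY_OP + → -8 + 31 = 23. Stack: [23]
LOAD_FAST c → push 31. Stack: [23, 31]
BINARY_OP // → 23 // 31 = 0. Stack: [0]
STORE_FAST t → t=0. Stack: []
LOAD_FAST_LOAD_FAST t,t → push 0,0. Stack: [0, 0]
BINARY_OP - → 0 - 0 = 0. Stack: [0]
STORE_FAST t → t=0. Stack: []
LOAD_FAST t → push 0. Stack: [0]
LOAD_CONST → push 11. Stack: [0, 11]
BINARY_OP + → 0 + 11 = 11. Stack: [11]
RETURN_VALUE → return 11.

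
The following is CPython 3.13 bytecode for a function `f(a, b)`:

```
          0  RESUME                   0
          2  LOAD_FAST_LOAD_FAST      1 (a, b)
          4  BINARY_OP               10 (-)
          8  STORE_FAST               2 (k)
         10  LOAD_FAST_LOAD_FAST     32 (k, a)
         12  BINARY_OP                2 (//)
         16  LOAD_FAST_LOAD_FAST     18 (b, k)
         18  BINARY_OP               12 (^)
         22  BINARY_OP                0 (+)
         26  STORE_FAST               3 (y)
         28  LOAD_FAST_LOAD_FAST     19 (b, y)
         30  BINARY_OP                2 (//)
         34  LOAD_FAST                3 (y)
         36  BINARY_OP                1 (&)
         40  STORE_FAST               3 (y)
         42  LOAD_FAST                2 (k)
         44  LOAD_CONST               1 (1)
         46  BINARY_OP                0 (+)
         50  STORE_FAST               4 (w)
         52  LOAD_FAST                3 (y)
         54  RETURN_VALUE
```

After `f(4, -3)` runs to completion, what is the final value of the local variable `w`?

8

LOAD_FAST_LOAD_FAST a,b → push 4,-3. Stack: [4, -3]
BINARY_OP - → 4 - -3 = 7. Stack: [7]
STORE_FAST k → k=7. Stack: []
LOAD_FAST_LOAD_FAST k,a → push 7,4. Stack: [7, 4]
BINARY_OP // → 7 // 4 = 1. Stack: [1]
LOAD_FAST_LOAD_FAST b,k → push -3,7. Stack: [1, -3, 7]
BINARY_OP ^ → -3 ^ 7 = -6. Stack: [1, -6]
BINARY_OP + → 1 + -6 = -5. Stack: [-5]
STORE_FAST y → y=-5. Stack: []
LOAD_FAST_LOAD_FAST b,y → push -3,-5. Stack: [-3, -5]
BINARY_OP // → -3 // -5 = 0. Stack: [0]
LOAD_FAST y → push -5. Stack: [0, -5]
BINARY_OP & → 0 & -5 = 0. Stack: [0]
STORE_FAST y → y=0. Stack: []
LOAD_FAST k → push 7. Stack: [7]
LOAD_CONST → push 1. Stack: [7, 1]
BINARY_OP + → 7 + 1 = 8. Stack: [8]
STORE_FAST w → w=8. Stack: []
LOAD_FAST y → push 0. Stack: [0]
RETURN_VALUE → return 0.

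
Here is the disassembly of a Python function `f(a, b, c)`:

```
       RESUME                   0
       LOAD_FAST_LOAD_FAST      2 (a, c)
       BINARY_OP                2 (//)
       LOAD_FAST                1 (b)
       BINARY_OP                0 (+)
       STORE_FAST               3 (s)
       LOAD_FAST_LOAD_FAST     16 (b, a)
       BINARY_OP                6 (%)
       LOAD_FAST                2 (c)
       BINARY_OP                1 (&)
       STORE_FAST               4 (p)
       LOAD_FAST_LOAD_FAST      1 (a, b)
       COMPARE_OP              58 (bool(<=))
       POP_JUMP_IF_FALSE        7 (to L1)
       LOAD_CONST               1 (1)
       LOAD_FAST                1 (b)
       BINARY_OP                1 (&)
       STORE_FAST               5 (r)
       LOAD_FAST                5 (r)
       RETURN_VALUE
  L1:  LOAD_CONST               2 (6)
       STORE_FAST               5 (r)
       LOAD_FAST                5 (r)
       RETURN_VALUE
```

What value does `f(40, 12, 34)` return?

LOAD_FAST_LOAD_FAST a,c → push 40,34. Stack: [40, 34]
BINARY_OP // → 40 // 34 = 1. Stack: [1]
LOAD_FAST b → push 12. Stack: [1, 12]
BINARY_OP + → 1 + 12 = 13. Stack: [13]
STORE_FAST s → s=13. Stack: []
LOAD_FAST_LOAD_FAST b,a → push 12,40. Stack: [12, 40]
BINARY_OP % → 12 % 40 = 12. Stack: [12]
LOAD_FAST c → push 34. Stack: [12, 34]
BINARY_OP & → 12 & 34 = 0. Stack: [0]
STORE_FAST p → p=0. Stack: []
LOAD_FAST_LOAD_FAST a,b → push 40,12. Stack: [40, 12]
COMPARE_OP bool(<=) → 40 vs 12 = False. Stack: [False]
POP_JUMP_IF_FALSE → pop False; jump. Stack: []
LOAD_CONST → push 6. Stack: [6]
STORE_FAST r → r=6. Stack: []
LOAD_FAST r → push 6. Stack: [6]
RETURN_VALUE → return 6.

6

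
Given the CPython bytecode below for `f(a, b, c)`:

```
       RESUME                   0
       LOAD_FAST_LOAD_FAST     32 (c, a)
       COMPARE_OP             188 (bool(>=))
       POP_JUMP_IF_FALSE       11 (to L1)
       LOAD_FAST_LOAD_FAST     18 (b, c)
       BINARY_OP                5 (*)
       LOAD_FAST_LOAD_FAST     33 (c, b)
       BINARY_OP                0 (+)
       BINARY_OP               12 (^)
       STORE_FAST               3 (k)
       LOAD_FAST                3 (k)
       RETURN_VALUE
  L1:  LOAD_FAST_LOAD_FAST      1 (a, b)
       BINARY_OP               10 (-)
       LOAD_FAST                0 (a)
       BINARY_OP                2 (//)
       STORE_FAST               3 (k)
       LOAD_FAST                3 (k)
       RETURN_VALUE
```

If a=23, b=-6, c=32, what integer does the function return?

LOAD_FAST_LOAD_FAST c,a → push 32,23. Stack: [32, 23]
COMPARE_OP bool(>=) → 32 vs 23 = True. Stack: [True]
POP_JUMP_IF_FALSE → pop True; no jump. Stack: []
LOAD_FAST_LOAD_FAST b,c → push -6,32. Stack: [-6, 32]
BINARY_OP * → -6 * 32 = -192. Stack: [-192]
LOAD_FAST_LOAD_FAST c,b → push 32,-6. Stack: [-192, 32, -6]
BINARY_OP + → 32 + -6 = 26. Stack: [-192, 26]
BINARY_OP ^ → -192 ^ 26 = -166. Stack: [-166]
STORE_FAST k → k=-166. Stack: []
LOAD_FAST k → push -166. Stack: [-166]
RETURN_VALUE → return -166.

-166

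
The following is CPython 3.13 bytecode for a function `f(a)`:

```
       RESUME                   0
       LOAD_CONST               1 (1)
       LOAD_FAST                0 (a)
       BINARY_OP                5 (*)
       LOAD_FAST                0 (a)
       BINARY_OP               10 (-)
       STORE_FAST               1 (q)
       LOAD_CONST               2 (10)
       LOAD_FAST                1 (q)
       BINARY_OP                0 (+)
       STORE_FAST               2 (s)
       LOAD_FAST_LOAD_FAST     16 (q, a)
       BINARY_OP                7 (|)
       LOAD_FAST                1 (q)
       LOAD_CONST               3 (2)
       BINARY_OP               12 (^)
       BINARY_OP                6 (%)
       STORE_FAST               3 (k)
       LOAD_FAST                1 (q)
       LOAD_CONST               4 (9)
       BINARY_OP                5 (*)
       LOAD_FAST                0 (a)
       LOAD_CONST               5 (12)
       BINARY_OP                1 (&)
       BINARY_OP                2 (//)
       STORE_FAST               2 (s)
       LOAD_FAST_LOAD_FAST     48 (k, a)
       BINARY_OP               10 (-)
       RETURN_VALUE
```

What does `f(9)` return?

-8

LOAD_CONST → push 1. Stack: [1]
LOAD_FAST a → push 9. Stack: [1, 9]
BINARY_OP * → 1 * 9 = 9. Stack: [9]
LOAD_FAST a → push 9. Stack: [9, 9]
BINARY_OP - → 9 - 9 = 0. Stack: [0]
STORE_FAST q → q=0. Stack: []
LOAD_CONST → push 10. Stack: [10]
LOAD_FAST q → push 0. Stack: [10, 0]
BINARY_OP + → 10 + 0 = 10. Stack: [10]
STORE_FAST s → s=10. Stack: []
LOAD_FAST_LOAD_FAST q,a → push 0,9. Stack: [0, 9]
BINARY_OP | → 0 | 9 = 9. Stack: [9]
LOAD_FAST q → push 0. Stack: [9, 0]
LOAD_CONST → push 2. Stack: [9, 0, 2]
BINARY_OP ^ → 0 ^ 2 = 2. Stack: [9, 2]
BINARY_OP % → 9 % 2 = 1. Stack: [1]
STORE_FAST k → k=1. Stack: []
LOAD_FAST q → push 0. Stack: [0]
LOAD_CONST → push 9. Stack: [0, 9]
BINARY_OP * → 0 * 9 = 0. Stack: [0]
LOAD_FAST a → push 9. Stack: [0, 9]
LOAD_CONST → push 12. Stack: [0, 9, 12]
BINARY_OP & → 9 & 12 = 8. Stack: [0, 8]
BINARY_OP // → 0 // 8 = 0. Stack: [0]
STORE_FAST s → s=0. Stack: []
LOAD_FAST_LOAD_FAST k,a → push 1,9. Stack: [1, 9]
BINARY_OP - → 1 - 9 = -8. Stack: [-8]
RETURN_VALUE → return -8.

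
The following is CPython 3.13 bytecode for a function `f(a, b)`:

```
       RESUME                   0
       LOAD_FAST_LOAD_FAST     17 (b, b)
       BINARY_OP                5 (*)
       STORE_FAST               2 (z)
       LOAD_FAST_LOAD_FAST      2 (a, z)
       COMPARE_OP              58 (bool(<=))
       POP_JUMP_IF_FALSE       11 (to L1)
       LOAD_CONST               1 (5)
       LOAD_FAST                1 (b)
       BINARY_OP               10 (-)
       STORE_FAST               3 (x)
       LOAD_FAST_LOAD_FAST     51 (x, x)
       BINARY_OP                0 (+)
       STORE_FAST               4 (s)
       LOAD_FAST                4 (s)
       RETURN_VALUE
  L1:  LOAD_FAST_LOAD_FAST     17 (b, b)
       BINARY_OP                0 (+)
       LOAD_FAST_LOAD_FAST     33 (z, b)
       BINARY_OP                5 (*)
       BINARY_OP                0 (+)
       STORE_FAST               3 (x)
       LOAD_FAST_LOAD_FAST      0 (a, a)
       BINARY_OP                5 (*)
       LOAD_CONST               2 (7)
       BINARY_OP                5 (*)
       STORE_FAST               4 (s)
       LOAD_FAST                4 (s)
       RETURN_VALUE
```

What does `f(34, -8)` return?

26

LOAD_FAST_LOAD_FAST b,b → push -8,-8. Stack: [-8, -8]
BINARY_OP * → -8 * -8 = 64. Stack: [64]
STORE_FAST z → z=64. Stack: []
LOAD_FAST_LOAD_FAST a,z → push 34,64. Stack: [34, 64]
COMPARE_OP bool(<=) → 34 vs 64 = True. Stack: [True]
POP_JUMP_IF_FALSE → pop True; no jump. Stack: []
LOAD_CONST → push 5. Stack: [5]
LOAD_FAST b → push -8. Stack: [5, -8]
BINARY_OP - → 5 - -8 = 13. Stack: [13]
STORE_FAST x → x=13. Stack: []
LOAD_FAST_LOAD_FAST x,x → push 13,13. Stack: [13, 13]
BINARY_OP + → 13 + 13 = 26. Stack: [26]
STORE_FAST s → s=26. Stack: []
LOAD_FAST s → push 26. Stack: [26]
RETURN_VALUE → return 26.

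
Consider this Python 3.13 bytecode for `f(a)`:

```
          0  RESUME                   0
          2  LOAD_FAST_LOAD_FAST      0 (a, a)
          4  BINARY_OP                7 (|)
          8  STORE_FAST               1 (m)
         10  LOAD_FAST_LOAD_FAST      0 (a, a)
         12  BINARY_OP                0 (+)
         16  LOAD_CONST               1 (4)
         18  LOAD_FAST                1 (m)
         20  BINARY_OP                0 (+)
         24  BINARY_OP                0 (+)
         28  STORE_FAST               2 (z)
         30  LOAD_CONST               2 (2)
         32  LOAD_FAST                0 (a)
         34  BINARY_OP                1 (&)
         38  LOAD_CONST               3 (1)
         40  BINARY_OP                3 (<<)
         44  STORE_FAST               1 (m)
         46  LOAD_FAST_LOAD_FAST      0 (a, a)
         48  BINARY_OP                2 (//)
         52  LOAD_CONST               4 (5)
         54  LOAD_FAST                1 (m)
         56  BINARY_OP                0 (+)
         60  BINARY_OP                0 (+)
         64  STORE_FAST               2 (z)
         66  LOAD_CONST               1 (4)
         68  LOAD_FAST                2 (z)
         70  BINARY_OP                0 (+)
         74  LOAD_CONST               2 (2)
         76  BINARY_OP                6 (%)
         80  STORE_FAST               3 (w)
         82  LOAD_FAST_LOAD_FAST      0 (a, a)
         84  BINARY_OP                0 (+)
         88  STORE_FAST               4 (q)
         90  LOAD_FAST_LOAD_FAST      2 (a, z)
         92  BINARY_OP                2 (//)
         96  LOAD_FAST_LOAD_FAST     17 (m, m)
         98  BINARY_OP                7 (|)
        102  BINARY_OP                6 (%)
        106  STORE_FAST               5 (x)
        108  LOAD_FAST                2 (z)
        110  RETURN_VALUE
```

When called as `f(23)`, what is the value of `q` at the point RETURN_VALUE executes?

LOAD_FAST_LOAD_FAST a,a → push 23,23. Stack: [23, 23]
BINARY_OP | → 23 | 23 = 23. Stack: [23]
STORE_FAST m → m=23. Stack: []
LOAD_FAST_LOAD_FAST a,a → push 23,23. Stack: [23, 23]
BINARY_OP + → 23 + 23 = 46. Stack: [46]
LOAD_CONST → push 4. Stack: [46, 4]
LOAD_FAST m → push 23. Stack: [46, 4, 23]
BINARY_OP + → 4 + 23 = 27. Stack: [46, 27]
BINARY_OP + → 46 + 27 = 73. Stack: [73]
STORE_FAST z → z=73. Stack: []
LOAD_CONST → push 2. Stack: [2]
LOAD_FAST a → push 23. Stack: [2, 23]
BINARY_OP & → 2 & 23 = 2. Stack: [2]
LOAD_CONST → push 1. Stack: [2, 1]
BINARY_OP << → 2 << 1 = 4. Stack: [4]
STORE_FAST m → m=4. Stack: []
LOAD_FAST_LOAD_FAST a,a → push 23,23. Stack: [23, 23]
BINARY_OP // → 23 // 23 = 1. Stack: [1]
LOAD_CONST → push 5. Stack: [1, 5]
LOAD_FAST m → push 4. Stack: [1, 5, 4]
BINARY_OP + → 5 + 4 = 9. Stack: [1, 9]
BINARY_OP + → 1 + 9 = 10. Stack: [10]
STORE_FAST z → z=10. Stack: []
LOAD_CONST → push 4. Stack: [4]
LOAD_FAST z → push 10. Stack: [4, 10]
BINARY_OP + → 4 + 10 = 14. Stack: [14]
LOAD_CONST → push 2. Stack: [14, 2]
BINARY_OP % → 14 % 2 = 0. Stack: [0]
STORE_FAST w → w=0. Stack: []
LOAD_FAST_LOAD_FAST a,a → push 23,23. Stack: [23, 23]
BINARY_OP + → 23 + 23 = 46. Stack: [46]
STORE_FAST q → q=46. Stack: []
LOAD_FAST_LOAD_FAST a,z → push 23,10. Stack: [23, 10]
BINARY_OP // → 23 // 10 = 2. Stack: [2]
LOAD_FAST_LOAD_FAST m,m → push 4,4. Stack: [2, 4, 4]
BINARY_OP | → 4 | 4 = 4. Stack: [2, 4]
BINARY_OP % → 2 % 4 = 2. Stack: [2]
STORE_FAST x → x=2. Stack: []
LOAD_FAST z → push 10. Stack: [10]
RETURN_VALUE → return 10.

46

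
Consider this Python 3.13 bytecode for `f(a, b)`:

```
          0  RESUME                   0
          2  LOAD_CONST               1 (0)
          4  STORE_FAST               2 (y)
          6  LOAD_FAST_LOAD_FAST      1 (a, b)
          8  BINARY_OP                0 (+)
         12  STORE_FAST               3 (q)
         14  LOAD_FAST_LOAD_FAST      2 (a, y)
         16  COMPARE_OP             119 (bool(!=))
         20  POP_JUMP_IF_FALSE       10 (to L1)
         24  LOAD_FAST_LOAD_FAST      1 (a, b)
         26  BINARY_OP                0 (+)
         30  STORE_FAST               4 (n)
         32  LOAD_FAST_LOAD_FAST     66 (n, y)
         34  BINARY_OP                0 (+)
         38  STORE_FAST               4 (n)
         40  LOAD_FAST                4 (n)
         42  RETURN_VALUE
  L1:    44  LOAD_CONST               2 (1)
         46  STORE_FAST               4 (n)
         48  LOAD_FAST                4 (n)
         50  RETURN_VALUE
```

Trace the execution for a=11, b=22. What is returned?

33

LOAD_CONST → push 0. Stack: [0]
STORE_FAST y → y=0. Stack: []
LOAD_FAST_LOAD_FAST a,b → push 11,22. Stack: [11, 22]
BINARY_OP + → 11 + 22 = 33. Stack: [33]
STORE_FAST q → q=33. Stack: []
LOAD_FAST_LOAD_FAST a,y → push 11,0. Stack: [11, 0]
COMPARE_OP bool(!=) → 11 vs 0 = True. Stack: [True]
POP_JUMP_IF_FALSE → pop True; no jump. Stack: []
LOAD_FAST_LOAD_FAST a,b → push 11,22. Stack: [11, 22]
BINARY_OP + → 11 + 22 = 33. Stack: [33]
STORE_FAST n → n=33. Stack: []
LOAD_FAST_LOAD_FAST n,y → push 33,0. Stack: [33, 0]
BINARY_OP + → 33 + 0 = 33. Stack: [33]
STORE_FAST n → n=33. Stack: []
LOAD_FAST n → push 33. Stack: [33]
RETURN_VALUE → return 33.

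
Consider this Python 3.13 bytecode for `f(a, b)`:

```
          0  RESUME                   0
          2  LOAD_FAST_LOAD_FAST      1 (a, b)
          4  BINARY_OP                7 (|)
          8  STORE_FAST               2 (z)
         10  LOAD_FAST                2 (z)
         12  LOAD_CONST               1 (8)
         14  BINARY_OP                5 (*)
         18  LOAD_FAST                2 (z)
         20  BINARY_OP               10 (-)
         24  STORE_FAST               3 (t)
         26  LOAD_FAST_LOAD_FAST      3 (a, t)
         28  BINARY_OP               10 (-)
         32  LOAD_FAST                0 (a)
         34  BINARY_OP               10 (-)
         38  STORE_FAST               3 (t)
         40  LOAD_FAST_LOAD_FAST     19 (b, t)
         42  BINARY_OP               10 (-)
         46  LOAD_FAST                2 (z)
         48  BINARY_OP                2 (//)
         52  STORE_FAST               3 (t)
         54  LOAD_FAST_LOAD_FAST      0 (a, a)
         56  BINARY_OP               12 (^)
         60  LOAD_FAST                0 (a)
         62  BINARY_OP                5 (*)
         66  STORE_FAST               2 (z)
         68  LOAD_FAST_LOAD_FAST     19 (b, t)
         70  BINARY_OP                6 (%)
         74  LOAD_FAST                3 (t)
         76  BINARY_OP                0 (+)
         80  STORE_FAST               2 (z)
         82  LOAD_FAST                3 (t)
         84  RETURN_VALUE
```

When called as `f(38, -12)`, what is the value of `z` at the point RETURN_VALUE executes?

LOAD_FAST_LOAD_FAST a,b → push 38,-12. Stack: [38, -12]
BINARY_OP | → 38 | -12 = -10. Stack: [-10]
STORE_FAST z → z=-10. Stack: []
LOAD_FAST z → push -10. Stack: [-10]
LOAD_CONST → push 8. Stack: [-10, 8]
BINARY_OP * → -10 * 8 = -80. Stack: [-80]
LOAD_FAST z → push -10. Stack: [-80, -10]
BINARY_OP - → -80 - -10 = -70. Stack: [-70]
STORE_FAST t → t=-70. Stack: []
LOAD_FAST_LOAD_FAST a,t → push 38,-70. Stack: [38, -70]
BINARY_OP - → 38 - -70 = 108. Stack: [108]
LOAD_FAST a → push 38. Stack: [108, 38]
BINARY_OP - → 108 - 38 = 70. Stack: [70]
STORE_FAST t → t=70. Stack: []
LOAD_FAST_LOAD_FAST b,t → push -12,70. Stack: [-12, 70]
BINARY_OP - → -12 - 70 = -82. Stack: [-82]
LOAD_FAST z → push -10. Stack: [-82, -10]
BINARY_OP // → -82 // -10 = 8. Stack: [8]
STORE_FAST t → t=8. Stack: []
LOAD_FAST_LOAD_FAST a,a → push 38,38. Stack: [38, 38]
BINARY_OP ^ → 38 ^ 38 = 0. Stack: [0]
LOAD_FAST a → push 38. Stack: [0, 38]
BINARY_OP * → 0 * 38 = 0. Stack: [0]
STORE_FAST z → z=0. Stack: []
LOAD_FAST_LOAD_FAST b,t → push -12,8. Stack: [-12, 8]
BINARY_OP % → -12 % 8 = 4. Stack: [4]
LOAD_FAST t → push 8. Stack: [4, 8]
BINARY_OP + → 4 + 8 = 12. Stack: [12]
STORE_FAST z → z=12. Stack: []
LOAD_FAST t → push 8. Stack: [8]
RETURN_VALUE → return 8.

12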